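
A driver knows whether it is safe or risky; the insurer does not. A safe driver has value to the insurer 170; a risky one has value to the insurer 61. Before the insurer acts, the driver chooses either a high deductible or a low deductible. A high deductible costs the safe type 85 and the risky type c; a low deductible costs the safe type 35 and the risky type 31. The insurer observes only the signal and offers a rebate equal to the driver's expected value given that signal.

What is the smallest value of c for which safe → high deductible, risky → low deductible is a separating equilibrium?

140

Under separation: high deductible → safe (pays 170); low deductible → risky (pays 61).
Safe: 170 − 85 = 85 ≥ 61 − 35 = 26. Holds regardless of c. ✓
Risky: 61 − 31 ≥ 170 − c, so c ≥ 170 − 30 = 140.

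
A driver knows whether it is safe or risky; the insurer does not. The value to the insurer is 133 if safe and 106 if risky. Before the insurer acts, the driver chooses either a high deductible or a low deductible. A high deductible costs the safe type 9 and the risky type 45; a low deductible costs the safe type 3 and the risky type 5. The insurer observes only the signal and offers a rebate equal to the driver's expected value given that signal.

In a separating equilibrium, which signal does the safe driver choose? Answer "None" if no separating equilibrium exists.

Try safe → high deductible, risky → low deductible:
  If types separate, high deductible earns payment 133 and low deductible earns 106.
  Safe: high deductible gives 133 − 9 = 124; low deductible gives 106 − 3 = 103. No deviation. ✓
  Risky: low deductible gives 106 − 5 = 101; high deductible gives 133 − 45 = 88. No deviation. ✓
Both hold — the safe type sends high deductible.

high deductible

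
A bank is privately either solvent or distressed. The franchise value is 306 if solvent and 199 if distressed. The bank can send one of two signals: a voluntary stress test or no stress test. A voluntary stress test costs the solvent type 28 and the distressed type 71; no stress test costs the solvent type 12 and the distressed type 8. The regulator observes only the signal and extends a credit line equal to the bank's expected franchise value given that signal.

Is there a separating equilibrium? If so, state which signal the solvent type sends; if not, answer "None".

Try solvent → stress test, distressed → no stress test:
  If types separate, stress test earns payment 306 and no stress test earns 199.
  Solvent: stress test gives 306 − 28 = 278; no stress test gives 199 − 12 = 187. No deviation. ✓
  Distressed: no stress test gives 199 − 8 = 191; stress test gives 306 − 71 = 235. Would deviate. ✗
Try solvent → no stress test, distressed → stress test:
  If types separate, no stress test earns payment 306 and stress test earns 199.
  Solvent: no stress test gives 306 − 12 = 294; stress test gives 199 − 28 = 171. No deviation. ✓
  Distressed: stress test gives 199 − 71 = 128; no stress test gives 306 − 8 = 298. Would deviate. ✗
Neither assignment is incentive-compatible.

None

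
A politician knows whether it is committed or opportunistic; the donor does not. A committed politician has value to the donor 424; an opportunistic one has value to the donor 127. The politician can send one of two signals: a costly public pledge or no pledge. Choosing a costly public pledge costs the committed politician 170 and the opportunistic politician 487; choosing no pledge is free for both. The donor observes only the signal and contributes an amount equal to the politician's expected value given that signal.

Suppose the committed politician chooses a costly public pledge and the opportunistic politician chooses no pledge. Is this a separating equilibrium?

If types separate, pledge earns payment 424 and no pledge earns 127.
Committed: pledge gives 424 − 170 = 254; no pledge gives 127 − 0 = 127. No deviation. ✓
Opportunistic: no pledge gives 127 − 0 = 127; pledge gives 424 − 487 = -63. No deviation. ✓
Both incentive constraints hold.

Yes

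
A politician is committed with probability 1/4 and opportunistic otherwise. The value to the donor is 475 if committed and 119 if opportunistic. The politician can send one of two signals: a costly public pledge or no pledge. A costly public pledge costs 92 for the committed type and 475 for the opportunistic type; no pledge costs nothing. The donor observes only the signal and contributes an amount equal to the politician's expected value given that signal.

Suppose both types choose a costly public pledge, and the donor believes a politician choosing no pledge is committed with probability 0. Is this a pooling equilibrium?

No

At the pooled signal (pledge) the donor holds the prior 1/4 and pays 1/4·475 + 3/4·119 = 208. Off-path (no pledge) belief 0 gives 0·475 + 1·119 = 119.
Committed: pledge gives 208 − 92 = 116; no pledge gives 119 − 0 = 119. Deviates. ✗
Opportunistic: pledge gives 208 − 475 = -267; no pledge gives 119 − 0 = 119. Deviates. ✗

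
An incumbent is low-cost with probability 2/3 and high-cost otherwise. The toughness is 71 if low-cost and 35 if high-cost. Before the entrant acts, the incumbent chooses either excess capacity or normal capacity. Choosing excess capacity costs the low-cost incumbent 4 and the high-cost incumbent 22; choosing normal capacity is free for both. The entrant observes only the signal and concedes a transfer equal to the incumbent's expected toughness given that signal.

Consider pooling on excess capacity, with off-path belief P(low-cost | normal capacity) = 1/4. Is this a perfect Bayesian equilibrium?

No

At the pooled signal (excess capacity) the entrant holds the prior 2/3 and pays 2/3·71 + 1/3·35 = 59. Off-path (normal capacity) belief 1/4 gives 1/4·71 + 3/4·35 = 44.
Low-cost: excess capacity gives 59 − 4 = 55; normal capacity gives 44 − 0 = 44. Stays. ✓
High-cost: excess capacity gives 59 − 22 = 37; normal capacity gives 44 − 0 = 44. Deviates. ✗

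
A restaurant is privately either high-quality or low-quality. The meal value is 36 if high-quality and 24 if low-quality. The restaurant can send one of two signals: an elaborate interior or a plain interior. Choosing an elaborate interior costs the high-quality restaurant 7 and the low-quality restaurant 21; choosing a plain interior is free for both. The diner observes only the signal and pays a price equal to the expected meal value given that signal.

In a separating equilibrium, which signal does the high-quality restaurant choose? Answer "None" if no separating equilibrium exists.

Try high-quality → elaborate interior, low-quality → plain interior:
  If types separate, elaborate interior earns payment 36 and plain interior earns 24.
  High-quality: elaborate interior gives 36 − 7 = 29; plain interior gives 24 − 0 = 24. No deviation. ✓
  Low-quality: plain interior gives 24 − 0 = 24; elaborate interior gives 36 − 21 = 15. No deviation. ✓
Both hold — the high-quality type sends elaborate interior.

elaborate interior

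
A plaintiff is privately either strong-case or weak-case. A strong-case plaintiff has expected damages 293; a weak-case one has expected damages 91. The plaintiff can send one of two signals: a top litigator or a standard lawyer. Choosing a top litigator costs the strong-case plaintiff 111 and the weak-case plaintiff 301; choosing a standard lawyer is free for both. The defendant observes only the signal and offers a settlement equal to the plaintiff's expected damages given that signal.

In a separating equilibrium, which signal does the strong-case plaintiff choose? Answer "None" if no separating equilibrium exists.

Try strong-case → top litigator, weak-case → standard lawyer:
  If types separate, top litigator earns payment 293 and standard lawyer earns 91.
  Strong-case: top litigator gives 293 − 111 = 182; standard lawyer gives 91 − 0 = 91. No deviation. ✓
  Weak-case: standard lawyer gives 91 − 0 = 91; top litigator gives 293 − 301 = -8. No deviation. ✓
Both hold — the strong-case type sends top litigator.

top litigator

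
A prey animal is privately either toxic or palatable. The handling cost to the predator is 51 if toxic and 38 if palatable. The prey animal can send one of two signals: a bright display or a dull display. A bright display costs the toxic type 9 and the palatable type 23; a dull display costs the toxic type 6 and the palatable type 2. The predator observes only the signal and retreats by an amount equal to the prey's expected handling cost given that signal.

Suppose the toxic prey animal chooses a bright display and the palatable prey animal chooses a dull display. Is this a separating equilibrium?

Yes

If types separate, bright display earns payment 51 and dull display earns 38.
Toxic: bright display gives 51 − 9 = 42; dull display gives 38 − 6 = 32. No deviation. ✓
Palatable: dull display gives 38 − 2 = 36; bright display gives 51 − 23 = 28. No deviation. ✓
Both incentive constraints hold.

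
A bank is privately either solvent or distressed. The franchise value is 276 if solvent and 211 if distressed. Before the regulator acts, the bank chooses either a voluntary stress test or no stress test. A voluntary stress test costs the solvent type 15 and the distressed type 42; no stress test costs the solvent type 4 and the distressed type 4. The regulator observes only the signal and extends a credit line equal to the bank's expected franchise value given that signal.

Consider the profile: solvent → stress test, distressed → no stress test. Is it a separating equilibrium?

No

Under separation the regulator infers type exactly: stress test → solvent (pays 276), no stress test → distressed (pays 211).
Solvent: stress test gives 276 − 15 = 261; no stress test gives 211 − 4 = 207. No deviation. ✓
Distressed: no stress test gives 211 − 4 = 207; stress test gives 276 − 42 = 234. Would deviate. ✗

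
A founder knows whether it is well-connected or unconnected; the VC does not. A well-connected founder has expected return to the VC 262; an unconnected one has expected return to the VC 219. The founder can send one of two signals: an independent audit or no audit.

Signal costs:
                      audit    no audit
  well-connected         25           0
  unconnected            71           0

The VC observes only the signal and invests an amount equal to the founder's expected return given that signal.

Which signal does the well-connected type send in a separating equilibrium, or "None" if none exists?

audit

Try well-connected → audit, unconnected → no audit:
  Under separation the VC infers type exactly: audit → well-connected (pays 262), no audit → unconnected (pays 219).
  Well-connected: audit gives 262 − 25 = 237; no audit gives 219 − 0 = 219. No deviation. ✓
  Unconnected: no audit gives 219 − 0 = 219; audit gives 262 − 71 = 191. No deviation. ✓
Both hold — the well-connected type sends audit.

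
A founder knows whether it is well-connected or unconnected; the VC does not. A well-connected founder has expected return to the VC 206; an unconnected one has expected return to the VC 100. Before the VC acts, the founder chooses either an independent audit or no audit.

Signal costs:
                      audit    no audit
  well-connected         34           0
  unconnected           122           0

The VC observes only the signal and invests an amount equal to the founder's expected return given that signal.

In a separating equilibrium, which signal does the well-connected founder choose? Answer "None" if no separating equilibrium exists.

audit

Try well-connected → audit, unconnected → no audit:
  If types separate, audit earns payment 206 and no audit earns 100.
  Well-connected: audit gives 206 − 34 = 172; no audit gives 100 − 0 = 100. No deviation. ✓
  Unconnected: no audit gives 100 − 0 = 100; audit gives 206 − 122 = 84. No deviation. ✓
Both hold — the well-connected type sends audit.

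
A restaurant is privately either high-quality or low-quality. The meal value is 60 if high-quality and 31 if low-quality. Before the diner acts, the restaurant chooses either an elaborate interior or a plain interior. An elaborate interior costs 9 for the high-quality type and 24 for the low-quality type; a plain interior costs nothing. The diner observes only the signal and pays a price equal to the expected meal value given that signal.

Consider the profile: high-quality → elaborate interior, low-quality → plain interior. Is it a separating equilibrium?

No

Under separation the diner infers type exactly: elaborate interior → high-quality (pays 60), plain interior → low-quality (pays 31).
High-quality: elaborate interior gives 60 − 9 = 51; plain interior gives 31 − 0 = 31. No deviation. ✓
Low-quality: plain interior gives 31 − 0 = 31; elaborate interior gives 60 − 24 = 36. Would deviate. ✗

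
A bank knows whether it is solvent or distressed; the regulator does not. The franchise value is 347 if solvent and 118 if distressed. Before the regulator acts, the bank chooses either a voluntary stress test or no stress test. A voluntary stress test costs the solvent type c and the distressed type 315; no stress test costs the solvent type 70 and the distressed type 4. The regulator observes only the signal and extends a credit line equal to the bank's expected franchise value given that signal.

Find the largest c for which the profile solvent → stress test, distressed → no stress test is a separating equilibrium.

299

Under separation: stress test → solvent (pays 347); no stress test → distressed (pays 118).
Distressed: 118 − 4 = 114 ≥ 347 − 315 = 32. Holds regardless of c. ✓
Solvent: 347 − c ≥ 118 − 70, so c ≤ 347 − 48 = 299.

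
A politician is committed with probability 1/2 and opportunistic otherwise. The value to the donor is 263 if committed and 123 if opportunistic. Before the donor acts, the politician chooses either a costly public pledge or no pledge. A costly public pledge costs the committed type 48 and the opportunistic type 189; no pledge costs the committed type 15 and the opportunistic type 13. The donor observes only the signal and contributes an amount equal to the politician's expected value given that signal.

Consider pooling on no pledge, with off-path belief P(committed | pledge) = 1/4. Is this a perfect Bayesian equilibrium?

Yes

At the pooled signal (no pledge) the donor holds the prior 1/2 and pays 1/2·263 + 1/2·123 = 193. Off-path (pledge) belief 1/4 gives 1/4·263 + 3/4·123 = 158.
Committed: no pledge gives 193 − 15 = 178; pledge gives 158 − 48 = 110. Stays. ✓
Opportunistic: no pledge gives 193 − 13 = 180; pledge gives 158 − 189 = -31. Stays. ✓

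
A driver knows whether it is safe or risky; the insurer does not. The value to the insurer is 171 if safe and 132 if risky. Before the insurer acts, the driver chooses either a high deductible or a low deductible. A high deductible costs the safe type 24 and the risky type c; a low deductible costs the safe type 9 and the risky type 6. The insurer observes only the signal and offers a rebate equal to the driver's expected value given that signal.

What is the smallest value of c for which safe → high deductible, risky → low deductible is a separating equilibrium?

Under separation: high deductible → safe (pays 171); low deductible → risky (pays 132).
Safe: 171 − 24 = 147 ≥ 132 − 9 = 123. Holds regardless of c. ✓
Risky: 132 − 6 ≥ 171 − c, so c ≥ 171 − 126 = 45.

45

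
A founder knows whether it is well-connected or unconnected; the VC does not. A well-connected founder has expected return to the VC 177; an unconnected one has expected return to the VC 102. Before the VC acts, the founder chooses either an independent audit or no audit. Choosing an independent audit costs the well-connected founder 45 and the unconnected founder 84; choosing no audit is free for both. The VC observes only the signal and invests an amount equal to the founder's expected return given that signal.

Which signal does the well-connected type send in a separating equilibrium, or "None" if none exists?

Try well-connected → audit, unconnected → no audit:
  Under separation the VC infers type exactly: audit → well-connected (pays 177), no audit → unconnected (pays 102).
  Well-connected: audit gives 177 − 45 = 132; no audit gives 102 − 0 = 102. No deviation. ✓
  Unconnected: no audit gives 102 − 0 = 102; audit gives 177 − 84 = 93. No deviation. ✓
Both hold — the well-connected type sends audit.

audit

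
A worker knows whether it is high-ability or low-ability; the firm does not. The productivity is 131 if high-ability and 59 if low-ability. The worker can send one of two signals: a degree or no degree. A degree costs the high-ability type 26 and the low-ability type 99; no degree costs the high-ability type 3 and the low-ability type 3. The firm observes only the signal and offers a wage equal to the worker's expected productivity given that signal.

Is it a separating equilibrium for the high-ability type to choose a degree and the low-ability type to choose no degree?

If types separate, degree earns payment 131 and no degree earns 59.
High-ability: degree gives 131 − 26 = 105; no degree gives 59 − 3 = 56. No deviation. ✓
Low-ability: no degree gives 59 − 3 = 56; degree gives 131 − 99 = 32. No deviation. ✓
Neither type gains from mimicking the other.

Yes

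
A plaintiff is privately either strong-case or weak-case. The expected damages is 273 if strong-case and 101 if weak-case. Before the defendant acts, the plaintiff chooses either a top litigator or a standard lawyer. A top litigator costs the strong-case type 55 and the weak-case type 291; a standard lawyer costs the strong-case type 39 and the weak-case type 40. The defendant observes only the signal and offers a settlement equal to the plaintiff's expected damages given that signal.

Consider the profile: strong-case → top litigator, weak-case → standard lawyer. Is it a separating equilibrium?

Under separation the defendant infers type exactly: top litigator → strong-case (pays 273), standard lawyer → weak-case (pays 101).
Strong-case: top litigator gives 273 − 55 = 218; standard lawyer gives 101 − 39 = 62. No deviation. ✓
Weak-case: standard lawyer gives 101 − 40 = 61; top litigator gives 273 − 291 = -18. No deviation. ✓
Both incentive constraints hold.

Yes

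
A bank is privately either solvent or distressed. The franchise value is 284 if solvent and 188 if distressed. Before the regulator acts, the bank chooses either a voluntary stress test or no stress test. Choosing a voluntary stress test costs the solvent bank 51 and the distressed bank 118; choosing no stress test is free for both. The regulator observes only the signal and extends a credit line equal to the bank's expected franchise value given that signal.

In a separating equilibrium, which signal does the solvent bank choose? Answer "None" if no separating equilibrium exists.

Try solvent → stress test, distressed → no stress test:
  Under separation the regulator infers type exactly: stress test → solvent (pays 284), no stress test → distressed (pays 188).
  Solvent: stress test gives 284 − 51 = 233; no stress test gives 188 − 0 = 188. No deviation. ✓
  Distressed: no stress test gives 188 − 0 = 188; stress test gives 284 − 118 = 166. No deviation. ✓
Both hold — the solvent type sends stress test.

stress test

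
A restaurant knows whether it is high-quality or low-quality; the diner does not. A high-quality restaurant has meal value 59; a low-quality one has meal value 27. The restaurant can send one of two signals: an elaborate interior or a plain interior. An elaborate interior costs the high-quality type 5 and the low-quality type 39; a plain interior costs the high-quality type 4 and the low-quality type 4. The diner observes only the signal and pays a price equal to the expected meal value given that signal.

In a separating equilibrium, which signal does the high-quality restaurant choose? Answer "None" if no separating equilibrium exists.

Try high-quality → elaborate interior, low-quality → plain interior:
  Under separation the diner infers type exactly: elaborate interior → high-quality (pays 59), plain interior → low-quality (pays 27).
  High-quality: elaborate interior gives 59 − 5 = 54; plain interior gives 27 − 4 = 23. No deviation. ✓
  Low-quality: plain interior gives 27 − 4 = 23; elaborate interior gives 59 − 39 = 20. No deviation. ✓
Both hold — the high-quality type sends elaborate interior.

elaborate interior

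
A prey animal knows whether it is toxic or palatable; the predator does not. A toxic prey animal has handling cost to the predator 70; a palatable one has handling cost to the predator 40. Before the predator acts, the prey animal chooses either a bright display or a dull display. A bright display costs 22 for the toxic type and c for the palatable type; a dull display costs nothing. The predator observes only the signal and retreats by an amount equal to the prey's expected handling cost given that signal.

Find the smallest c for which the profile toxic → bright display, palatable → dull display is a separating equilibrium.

Under separation: bright display → toxic (pays 70); dull display → palatable (pays 40).
Toxic: 70 − 22 = 48 ≥ 40 − 0 = 40. Holds regardless of c. ✓
Palatable: 40 − 0 ≥ 70 − c, so c ≥ 70 − 40 = 30.

30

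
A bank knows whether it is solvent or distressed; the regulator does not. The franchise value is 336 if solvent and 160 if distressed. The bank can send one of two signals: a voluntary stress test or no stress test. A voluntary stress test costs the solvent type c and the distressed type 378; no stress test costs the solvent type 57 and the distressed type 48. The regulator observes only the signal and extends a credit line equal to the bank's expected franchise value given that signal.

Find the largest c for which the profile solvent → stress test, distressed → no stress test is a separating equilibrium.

Under separation: stress test → solvent (pays 336); no stress test → distressed (pays 160).
Distressed: 160 − 48 = 112 ≥ 336 − 378 = -42. Holds regardless of c. ✓
Solvent: 336 − c ≥ 160 − 57, so c ≤ 336 − 103 = 233.

233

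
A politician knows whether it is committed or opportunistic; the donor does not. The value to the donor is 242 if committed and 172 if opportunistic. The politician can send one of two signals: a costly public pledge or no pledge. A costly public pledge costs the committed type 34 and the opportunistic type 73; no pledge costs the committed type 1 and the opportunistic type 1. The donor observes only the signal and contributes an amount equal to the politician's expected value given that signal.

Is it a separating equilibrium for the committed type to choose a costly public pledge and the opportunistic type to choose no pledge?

If types separate, pledge earns payment 242 and no pledge earns 172.
Committed: pledge gives 242 − 34 = 208; no pledge gives 172 − 1 = 171. No deviation. ✓
Opportunistic: no pledge gives 172 − 1 = 171; pledge gives 242 − 73 = 169. No deviation. ✓
Both incentive constraints hold.

Yes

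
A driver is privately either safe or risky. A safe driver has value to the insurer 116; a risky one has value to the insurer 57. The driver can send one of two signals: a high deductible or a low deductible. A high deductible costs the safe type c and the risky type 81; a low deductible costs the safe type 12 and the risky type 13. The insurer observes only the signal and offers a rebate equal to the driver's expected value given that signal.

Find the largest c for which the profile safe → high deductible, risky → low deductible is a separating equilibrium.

71

Under separation: high deductible → safe (pays 116); low deductible → risky (pays 57).
Risky: 57 − 13 = 44 ≥ 116 − 81 = 35. Holds regardless of c. ✓
Safe: 116 − c ≥ 57 − 12, so c ≤ 116 − 45 = 71.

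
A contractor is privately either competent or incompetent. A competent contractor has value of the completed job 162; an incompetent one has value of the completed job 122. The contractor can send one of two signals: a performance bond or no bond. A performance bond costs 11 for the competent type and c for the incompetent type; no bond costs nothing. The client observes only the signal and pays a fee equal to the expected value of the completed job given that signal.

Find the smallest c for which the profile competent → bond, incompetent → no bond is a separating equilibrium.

Under separation: bond → competent (pays 162); no bond → incompetent (pays 122).
Competent: 162 − 11 = 151 ≥ 122 − 0 = 122. Holds regardless of c. ✓
Incompetent: 122 − 0 ≥ 162 − c, so c ≥ 162 − 122 = 40.

40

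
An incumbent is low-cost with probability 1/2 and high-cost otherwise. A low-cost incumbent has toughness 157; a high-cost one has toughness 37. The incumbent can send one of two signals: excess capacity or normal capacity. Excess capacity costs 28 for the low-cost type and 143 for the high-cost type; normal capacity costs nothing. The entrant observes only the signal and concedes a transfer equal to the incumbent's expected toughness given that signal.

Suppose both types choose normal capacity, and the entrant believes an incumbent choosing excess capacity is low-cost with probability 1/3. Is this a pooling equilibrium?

Yes

At the pooled signal (normal capacity) the entrant holds the prior 1/2 and pays 1/2·157 + 1/2·37 = 97. Off-path (excess capacity) belief 1/3 gives 1/3·157 + 2/3·37 = 77.
Low-cost: normal capacity gives 97 − 0 = 97; excess capacity gives 77 − 28 = 49. Stays. ✓
High-cost: normal capacity gives 97 − 0 = 97; excess capacity gives 77 − 143 = -66. Stays. ✓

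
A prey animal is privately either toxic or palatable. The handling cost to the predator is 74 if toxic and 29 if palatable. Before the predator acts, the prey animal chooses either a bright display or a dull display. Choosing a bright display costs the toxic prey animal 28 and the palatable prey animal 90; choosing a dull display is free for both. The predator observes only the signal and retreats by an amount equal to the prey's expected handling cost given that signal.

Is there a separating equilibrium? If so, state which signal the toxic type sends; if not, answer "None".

bright display

Try toxic → bright display, palatable → dull display:
  Under separation the predator infers type exactly: bright display → toxic (pays 74), dull display → palatable (pays 29).
  Toxic: bright display gives 74 − 28 = 46; dull display gives 29 − 0 = 29. No deviation. ✓
  Palatable: dull display gives 29 − 0 = 29; bright display gives 74 − 90 = -16. No deviation. ✓
Both hold — the toxic type sends bright display.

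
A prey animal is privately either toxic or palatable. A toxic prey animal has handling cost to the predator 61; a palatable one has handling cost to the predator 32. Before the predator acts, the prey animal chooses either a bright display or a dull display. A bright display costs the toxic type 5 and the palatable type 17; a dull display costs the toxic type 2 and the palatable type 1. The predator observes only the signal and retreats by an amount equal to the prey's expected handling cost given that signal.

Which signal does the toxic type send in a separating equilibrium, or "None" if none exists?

None

Try toxic → bright display, palatable → dull display:
  If types separate, bright display earns payment 61 and dull display earns 32.
  Toxic: bright display gives 61 − 5 = 56; dull display gives 32 − 2 = 30. No deviation. ✓
  Palatable: dull display gives 32 − 1 = 31; bright display gives 61 − 17 = 44. Would deviate. ✗
Try toxic → dull display, palatable → bright display:
  If types separate, dull display earns payment 61 and bright display earns 32.
  Toxic: dull display gives 61 − 2 = 59; bright display gives 32 − 5 = 27. No deviation. ✓
  Palatable: bright display gives 32 − 17 = 15; dull display gives 61 − 1 = 60. Would deviate. ✗
Neither assignment is incentive-compatible.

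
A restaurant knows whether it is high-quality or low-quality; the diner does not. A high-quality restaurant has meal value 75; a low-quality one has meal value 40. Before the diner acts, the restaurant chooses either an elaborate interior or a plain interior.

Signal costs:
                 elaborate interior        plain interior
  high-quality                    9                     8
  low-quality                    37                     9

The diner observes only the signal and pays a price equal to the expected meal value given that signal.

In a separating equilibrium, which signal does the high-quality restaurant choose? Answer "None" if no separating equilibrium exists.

Try high-quality → elaborate interior, low-quality → plain interior:
  Under separation the diner infers type exactly: elaborate interior → high-quality (pays 75), plain interior → low-quality (pays 40).
  High-quality: elaborate interior gives 75 − 9 = 66; plain interior gives 40 − 8 = 32. No deviation. ✓
  Low-quality: plain interior gives 40 − 9 = 31; elaborate interior gives 75 − 37 = 38. Would deviate. ✗
Try high-quality → plain interior, low-quality → elaborate interior:
  Under separation the diner infers type exactly: plain interior → high-quality (pays 75), elaborate interior → low-quality (pays 40).
  High-quality: plain interior gives 75 − 8 = 67; elaborate interior gives 40 − 9 = 31. No deviation. ✓
  Low-quality: elaborate interior gives 40 − 37 = 3; plain interior gives 75 − 9 = 66. Would deviate. ✗
Neither assignment is incentive-compatible.

None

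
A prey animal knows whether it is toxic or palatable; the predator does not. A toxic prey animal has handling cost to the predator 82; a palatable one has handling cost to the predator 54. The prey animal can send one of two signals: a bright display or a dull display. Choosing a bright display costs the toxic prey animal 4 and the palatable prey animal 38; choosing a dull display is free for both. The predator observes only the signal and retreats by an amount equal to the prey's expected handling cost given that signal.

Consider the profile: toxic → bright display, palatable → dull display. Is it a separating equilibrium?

Yes

If types separate, bright display earns payment 82 and dull display earns 54.
Toxic: bright display gives 82 − 4 = 78; dull display gives 54 − 0 = 54. No deviation. ✓
Palatable: dull display gives 54 − 0 = 54; bright display gives 82 − 38 = 44. No deviation. ✓
Both incentive constraints hold.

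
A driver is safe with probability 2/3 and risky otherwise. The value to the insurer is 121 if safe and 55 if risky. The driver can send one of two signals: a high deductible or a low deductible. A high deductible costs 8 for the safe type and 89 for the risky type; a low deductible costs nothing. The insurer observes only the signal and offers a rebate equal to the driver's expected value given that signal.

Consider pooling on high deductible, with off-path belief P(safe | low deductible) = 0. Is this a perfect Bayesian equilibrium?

On the equilibrium path (high deductible) the insurer holds the prior 2/3 and pays 2/3·121 + 1/3·55 = 99. Off-path (low deductible) belief 0 gives 0·121 + 1·55 = 55.
Safe: high deductible gives 99 − 8 = 91; low deductible gives 55 − 0 = 55. Stays. ✓
Risky: high deductible gives 99 − 89 = 10; low deductible gives 55 − 0 = 55. Deviates. ✗

No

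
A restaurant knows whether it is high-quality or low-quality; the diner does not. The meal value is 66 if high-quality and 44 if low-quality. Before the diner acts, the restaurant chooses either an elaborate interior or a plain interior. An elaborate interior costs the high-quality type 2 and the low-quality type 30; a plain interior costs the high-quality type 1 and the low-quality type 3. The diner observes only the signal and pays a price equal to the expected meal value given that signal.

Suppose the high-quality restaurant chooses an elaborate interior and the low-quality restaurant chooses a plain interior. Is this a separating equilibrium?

Under separation the diner infers type exactly: elaborate interior → high-quality (pays 66), plain interior → low-quality (pays 44).
High-quality: elaborate interior gives 66 − 2 = 64; plain interior gives 44 − 1 = 43. No deviation. ✓
Low-quality: plain interior gives 44 − 3 = 41; elaborate interior gives 66 − 30 = 36. No deviation. ✓
Neither type gains from mimicking the other.

Yes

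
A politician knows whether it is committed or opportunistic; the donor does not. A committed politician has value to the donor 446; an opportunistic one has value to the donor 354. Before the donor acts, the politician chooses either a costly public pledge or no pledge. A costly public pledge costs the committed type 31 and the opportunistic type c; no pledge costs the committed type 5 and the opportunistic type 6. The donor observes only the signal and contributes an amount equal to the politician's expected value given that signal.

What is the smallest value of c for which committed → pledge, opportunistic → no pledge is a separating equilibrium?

Under separation: pledge → committed (pays 446); no pledge → opportunistic (pays 354).
Committed: 446 − 31 = 415 ≥ 354 − 5 = 349. Holds regardless of c. ✓
Opportunistic: 354 − 6 ≥ 446 − c, so c ≥ 446 − 348 = 98.

98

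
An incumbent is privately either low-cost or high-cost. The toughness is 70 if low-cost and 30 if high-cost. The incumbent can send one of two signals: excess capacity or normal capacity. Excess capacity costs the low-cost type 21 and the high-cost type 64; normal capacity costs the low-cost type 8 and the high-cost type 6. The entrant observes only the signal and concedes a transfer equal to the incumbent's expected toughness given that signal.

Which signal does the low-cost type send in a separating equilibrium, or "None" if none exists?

Try low-cost → excess capacity, high-cost → normal capacity:
  Under separation the entrant infers type exactly: excess capacity → low-cost (pays 70), normal capacity → high-cost (pays 30).
  Low-cost: excess capacity gives 70 − 21 = 49; normal capacity gives 30 − 8 = 22. No deviation. ✓
  High-cost: normal capacity gives 30 − 6 = 24; excess capacity gives 70 − 64 = 6. No deviation. ✓
Both hold — the low-cost type sends excess capacity.

excess capacity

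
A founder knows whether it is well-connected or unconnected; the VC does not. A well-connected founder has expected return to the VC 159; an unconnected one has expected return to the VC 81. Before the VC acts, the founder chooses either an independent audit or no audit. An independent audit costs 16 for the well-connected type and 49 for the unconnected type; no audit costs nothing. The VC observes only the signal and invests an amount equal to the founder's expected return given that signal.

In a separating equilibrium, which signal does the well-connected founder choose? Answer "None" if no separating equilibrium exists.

Try well-connected → audit, unconnected → no audit:
  If types separate, audit earns payment 159 and no audit earns 81.
  Well-connected: audit gives 159 − 16 = 143; no audit gives 81 − 0 = 81. No deviation. ✓
  Unconnected: no audit gives 81 − 0 = 81; audit gives 159 − 49 = 110. Would deviate. ✗
Try well-connected → no audit, unconnected → audit:
  If types separate, no audit earns payment 159 and audit earns 81.
  Well-connected: no audit gives 159 − 0 = 159; audit gives 81 − 16 = 65. No deviation. ✓
  Unconnected: audit gives 81 − 49 = 32; no audit gives 159 − 0 = 159. Would deviate. ✗
Neither assignment is incentive-compatible.

None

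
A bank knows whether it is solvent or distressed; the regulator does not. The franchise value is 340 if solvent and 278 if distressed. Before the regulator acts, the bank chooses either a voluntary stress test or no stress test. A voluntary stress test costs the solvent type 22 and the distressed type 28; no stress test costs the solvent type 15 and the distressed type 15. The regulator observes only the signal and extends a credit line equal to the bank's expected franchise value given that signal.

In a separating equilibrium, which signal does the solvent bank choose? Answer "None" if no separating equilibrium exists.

None

Try solvent → stress test, distressed → no stress test:
  If types separate, stress test earns payment 340 and no stress test earns 278.
  Solvent: stress test gives 340 − 22 = 318; no stress test gives 278 − 15 = 263. No deviation. ✓
  Distressed: no stress test gives 278 − 15 = 263; stress test gives 340 − 28 = 312. Would deviate. ✗
Try solvent → no stress test, distressed → stress test:
  If types separate, no stress test earns payment 340 and stress test earns 278.
  Solvent: no stress test gives 340 − 15 = 325; stress test gives 278 − 22 = 256. No deviation. ✓
  Distressed: stress test gives 278 − 28 = 250; no stress test gives 340 − 15 = 325. Would deviate. ✗
Neither assignment is incentive-compatible.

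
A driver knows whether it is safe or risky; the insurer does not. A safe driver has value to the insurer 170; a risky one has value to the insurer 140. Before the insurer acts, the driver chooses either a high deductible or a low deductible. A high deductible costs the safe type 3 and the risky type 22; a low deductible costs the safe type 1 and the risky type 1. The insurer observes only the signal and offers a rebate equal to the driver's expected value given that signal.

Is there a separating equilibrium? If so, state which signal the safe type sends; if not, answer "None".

Try safe → high deductible, risky → low deductible:
  If types separate, high deductible earns payment 170 and low deductible earns 140.
  Safe: high deductible gives 170 − 3 = 167; low deductible gives 140 − 1 = 139. No deviation. ✓
  Risky: low deductible gives 140 − 1 = 139; high deductible gives 170 − 22 = 148. Would deviate. ✗
Try safe → low deductible, risky → high deductible:
  If types separate, low deductible earns payment 170 and high deductible earns 140.
  Safe: low deductible gives 170 − 1 = 169; high deductible gives 140 − 3 = 137. No deviation. ✓
  Risky: high deductible gives 140 − 22 = 118; low deductible gives 170 − 1 = 169. Would deviate. ✗
Neither assignment is incentive-compatible.

None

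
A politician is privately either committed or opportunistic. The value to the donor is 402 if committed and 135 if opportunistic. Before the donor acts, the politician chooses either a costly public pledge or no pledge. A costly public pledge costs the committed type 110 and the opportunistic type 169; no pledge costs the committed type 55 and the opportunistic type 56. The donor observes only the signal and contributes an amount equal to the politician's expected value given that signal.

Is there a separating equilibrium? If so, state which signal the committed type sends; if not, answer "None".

None

Try committed → pledge, opportunistic → no pledge:
  If types separate, pledge earns payment 402 and no pledge earns 135.
  Committed: pledge gives 402 − 110 = 292; no pledge gives 135 − 55 = 80. No deviation. ✓
  Opportunistic: no pledge gives 135 − 56 = 79; pledge gives 402 − 169 = 233. Would deviate. ✗
Try committed → no pledge, opportunistic → pledge:
  If types separate, no pledge earns payment 402 and pledge earns 135.
  Committed: no pledge gives 402 − 55 = 347; pledge gives 135 − 110 = 25. No deviation. ✓
  Opportunistic: pledge gives 135 − 169 = -34; no pledge gives 402 − 56 = 346. Would deviate. ✗
Neither assignment is incentive-compatible.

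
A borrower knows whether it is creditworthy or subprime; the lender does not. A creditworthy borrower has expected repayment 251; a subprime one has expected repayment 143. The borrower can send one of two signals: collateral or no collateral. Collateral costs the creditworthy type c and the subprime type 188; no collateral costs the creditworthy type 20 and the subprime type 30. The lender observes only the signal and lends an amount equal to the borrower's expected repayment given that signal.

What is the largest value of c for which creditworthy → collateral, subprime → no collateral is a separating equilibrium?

128

Under separation: collateral → creditworthy (pays 251); no collateral → subprime (pays 143).
Subprime: 143 − 30 = 113 ≥ 251 − 188 = 63. Holds regardless of c. ✓
Creditworthy: 251 − c ≥ 143 − 20, so c ≤ 251 − 123 = 128.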